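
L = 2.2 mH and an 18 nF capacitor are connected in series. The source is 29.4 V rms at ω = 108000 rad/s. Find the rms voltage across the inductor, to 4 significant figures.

25.24 V

X_L = ωL = 237.6 Ω
X_C = 1/(ωC) = 514.4 Ω
Net reactance X = X_L − X_C = -276.8 Ω
Z = − j276.8 Ω
|Z| = √(0² + 276.8²) = 276.8 Ω
I = V/|Z| = 106.2 mA
V_L = I·|Z_L| = 0.1062 × 237.6 = 25.24 V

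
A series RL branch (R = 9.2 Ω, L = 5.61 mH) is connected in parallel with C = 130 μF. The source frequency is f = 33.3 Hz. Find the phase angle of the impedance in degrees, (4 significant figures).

ω = 2πf = 209.2 rad/s
X_L = ωL = 1.174 Ω
X_C = 1/(ωC) = 36.76 Ω
Branch 1 (R+jX_L): Z₁ = 9.200 + j1.174 Ω, |Z₁| = 9.275 Ω
Branch 2 (−jX_C): Z₂ = −j36.76 Ω
Parallel: Z = Z₁Z₂/(Z₁+Z₂), |Z| = 9.276 Ω, ∠Z = -7.222°

-7.222°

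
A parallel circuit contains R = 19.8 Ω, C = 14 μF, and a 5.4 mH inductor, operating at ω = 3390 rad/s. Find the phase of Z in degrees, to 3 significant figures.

X_L = ωL = 18.3 Ω
X_C = 1/(ωC) = 21.1 Ω
Parallel: admittances add. Y = 1/R + 1/(jωL) + jωC
Y = (0.0505 − j0.00717) S
|Y| = 0.0510 S → |Z| = 1/|Y| = 19.6 Ω, ∠Z = −∠Y = 8.08°

8.08°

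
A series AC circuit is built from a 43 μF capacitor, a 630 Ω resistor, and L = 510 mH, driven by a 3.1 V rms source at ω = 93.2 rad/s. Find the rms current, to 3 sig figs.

X_L = ωL = 47.5 Ω
X_C = 1/(ωC) = 250 Ω
Net reactance X = X_L − X_C = -202 Ω
Z = 630 − j202 Ω
|Z| = √(630² + 202²) = 662 Ω
I = V/|Z| = 3.1/662 = 4.69 mA

4.69 mA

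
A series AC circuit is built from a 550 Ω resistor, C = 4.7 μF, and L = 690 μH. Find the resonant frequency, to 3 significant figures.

ω₀ = 1/√(LC) = 1/√(0.00069 × 4.7e-06) = 17560 rad/s
f₀ = ω₀/(2π) = 2.79 kHz

2.79 kHz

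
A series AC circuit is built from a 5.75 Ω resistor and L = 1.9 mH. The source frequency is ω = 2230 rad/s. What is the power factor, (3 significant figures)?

0.805

X_L = ωL = 4.24 Ω
Z = 5.75 + j4.24 Ω
|Z| = √(5.75² + 4.24²) = 7.14 Ω
∠Z = arctan(4.24/5.75) = 36.4°
cos φ = cos(36.4°) = 0.805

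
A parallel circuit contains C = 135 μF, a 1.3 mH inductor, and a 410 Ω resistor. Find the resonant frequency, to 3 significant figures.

ω₀ = 1/√(LC) = 1/√(0.0013 × 0.000135) = 2387 rad/s
f₀ = ω₀/(2π) = 380 Hz

380 Hz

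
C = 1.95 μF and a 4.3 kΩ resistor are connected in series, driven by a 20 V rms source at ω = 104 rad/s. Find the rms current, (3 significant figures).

X_C = 1/(ωC) = 4930 Ω
Z = 4300 − j4930 Ω
|Z| = √(4300² + 4930²) = 6540 Ω
I = V/|Z| = 20/6540 = 3.06 mA

3.06 mA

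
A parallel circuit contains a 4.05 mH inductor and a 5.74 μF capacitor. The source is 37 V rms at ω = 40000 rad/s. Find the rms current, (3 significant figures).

X_L = ωL = 162 Ω
X_C = 1/(ωC) = 4.36 Ω
Parallel: admittances add. Y = 1/(jωL) + jωC
Y = (0 + j0.223) S
|Y| = 0.223 S → |Z| = 1/|Y| = 4.48 Ω, ∠Z = −∠Y = -90.0°
I = V/|Z| = 37/4.48 = 8.27 A

8.27 A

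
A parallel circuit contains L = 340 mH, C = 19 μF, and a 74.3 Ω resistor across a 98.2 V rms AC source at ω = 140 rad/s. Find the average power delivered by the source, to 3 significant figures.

130 W

X_L = ωL = 47.6 Ω
X_C = 1/(ωC) = 376 Ω
Parallel: admittances add. Y = 1/R + 1/(jωL) + jωC
Y = (0.0135 − j0.0183) S
|Y| = 0.0228 S → |Z| = 1/|Y| = 43.9 Ω, ∠Z = −∠Y = 53.7°
I = V/|Z| = 2.23 A
P = VI cos φ = 98.2 × 2.23 × cos(53.7°) = 130 W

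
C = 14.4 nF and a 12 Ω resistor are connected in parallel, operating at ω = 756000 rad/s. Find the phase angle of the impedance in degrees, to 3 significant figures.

-7.44°

X_C = 1/(ωC) = 91.9 Ω
Parallel: admittances add. Y = 1/R + jωC
Y = (0.0833 + j0.0109) S
|Y| = 0.0840 S → |Z| = 1/|Y| = 11.9 Ω, ∠Z = −∠Y = -7.44°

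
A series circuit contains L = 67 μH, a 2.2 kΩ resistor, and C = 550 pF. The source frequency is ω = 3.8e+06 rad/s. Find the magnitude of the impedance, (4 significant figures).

2211 Ω

X_L = ωL = 254.6 Ω
X_C = 1/(ωC) = 478.5 Ω
Net reactance X = X_L − X_C = -223.9 Ω
Z = 2200 − j223.9 Ω
|Z| = √(2200² + 223.9²) = 2211 Ω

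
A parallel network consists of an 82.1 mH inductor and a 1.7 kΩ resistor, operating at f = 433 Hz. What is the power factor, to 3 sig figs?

ω = 2πf = 2721 rad/s
X_L = ωL = 223 Ω
Parallel: admittances add. Y = 1/R + 1/(jωL)
Y = (0.000588 − j0.00448) S
|Y| = 0.00452 S → |Z| = 1/|Y| = 221 Ω, ∠Z = −∠Y = 82.5°
cos φ = cos(82.5°) = 0.130

0.130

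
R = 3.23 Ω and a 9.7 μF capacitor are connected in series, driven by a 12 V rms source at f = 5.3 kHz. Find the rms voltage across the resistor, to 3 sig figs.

ω = 2πf = 33300 rad/s
X_C = 1/(ωC) = 3.10 Ω
Z = 3.23 − j3.10 Ω
|Z| = √(3.23² + 3.10²) = 4.47 Ω
I = V/|Z| = 2.68 A
V_R = I·|Z_R| = 2.68 × 3.23 = 8.66 V

8.66 V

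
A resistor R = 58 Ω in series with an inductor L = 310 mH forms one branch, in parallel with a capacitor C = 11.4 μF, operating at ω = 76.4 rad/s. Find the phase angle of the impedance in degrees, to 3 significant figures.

X_L = ωL = 23.7 Ω
X_C = 1/(ωC) = 1150 Ω
Branch 1 (R+jX_L): Z₁ = 58.0 + j23.7 Ω, |Z₁| = 62.6 Ω
Branch 2 (−jX_C): Z₂ = −j1150 Ω
Parallel: Z = Z₁Z₂/(Z₁+Z₂), |Z| = 63.9 Ω, ∠Z = 19.3°

19.3°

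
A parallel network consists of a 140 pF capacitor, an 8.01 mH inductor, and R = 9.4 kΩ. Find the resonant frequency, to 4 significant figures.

ω₀ = 1/√(LC) = 1/√(0.00801 × 1.4e-10) = 944300 rad/s
f₀ = ω₀/(2π) = 150.3 kHz

150.3 kHz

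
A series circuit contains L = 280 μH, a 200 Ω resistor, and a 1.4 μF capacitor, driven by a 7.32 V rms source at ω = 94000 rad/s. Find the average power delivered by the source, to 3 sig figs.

X_L = ωL = 26.3 Ω
X_C = 1/(ωC) = 7.60 Ω
Net reactance X = X_L − X_C = 18.7 Ω
Z = 200 + j18.7 Ω
|Z| = √(200² + 18.7²) = 201 Ω
∠Z = arctan(18.7/200) = 5.35°
I = V/|Z| = 36.4 mA
P = VI cos φ = 7.32 × 0.0364 × cos(5.35°) = 266 mW

266 mW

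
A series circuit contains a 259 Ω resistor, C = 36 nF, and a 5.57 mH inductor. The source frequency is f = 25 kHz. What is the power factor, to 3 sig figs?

0.348

ω = 2πf = 157100 rad/s
X_L = ωL = 875 Ω
X_C = 1/(ωC) = 177 Ω
Net reactance X = X_L − X_C = 698 Ω
Z = 259 + j698 Ω
|Z| = √(259² + 698²) = 745 Ω
∠Z = arctan(698/259) = 69.6°
cos φ = cos(69.6°) = 0.348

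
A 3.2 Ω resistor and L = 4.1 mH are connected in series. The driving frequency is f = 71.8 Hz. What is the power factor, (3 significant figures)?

ω = 2πf = 451.1 rad/s
X_L = ωL = 1.85 Ω
Z = 3.20 + j1.85 Ω
|Z| = √(3.20² + 1.85²) = 3.70 Ω
∠Z = arctan(1.85/3.20) = 30.0°
cos φ = cos(30.0°) = 0.866

0.866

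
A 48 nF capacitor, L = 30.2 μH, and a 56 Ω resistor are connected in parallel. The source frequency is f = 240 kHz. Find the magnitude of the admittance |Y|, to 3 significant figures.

ω = 2πf = 1.508e+06 rad/s
X_L = ωL = 45.5 Ω
X_C = 1/(ωC) = 13.8 Ω
Parallel: admittances add. Y = 1/R + 1/(jωL) + jωC
Y = (0.0179 + j0.0504) S
|Y| = 0.0535 S → |Z| = 1/|Y| = 18.7 Ω, ∠Z = −∠Y = -70.5°

53.5 mS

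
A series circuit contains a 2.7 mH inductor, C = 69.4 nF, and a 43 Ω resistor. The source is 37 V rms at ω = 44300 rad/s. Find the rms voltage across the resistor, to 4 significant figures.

X_L = ωL = 119.6 Ω
X_C = 1/(ωC) = 325.3 Ω
Net reactance X = X_L − X_C = -205.7 Ω
Z = 43.00 − j205.7 Ω
|Z| = √(43.00² + 205.7²) = 210.1 Ω
I = V/|Z| = 176.1 mA
V_R = I·|Z_R| = 0.1761 × 43.00 = 7.573 V

7.573 V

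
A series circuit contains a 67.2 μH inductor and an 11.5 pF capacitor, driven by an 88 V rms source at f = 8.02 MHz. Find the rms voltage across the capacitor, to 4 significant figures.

91.44 V

ω = 2πf = 5.039e+07 rad/s
X_L = ωL = 3386 Ω
X_C = 1/(ωC) = 1726 Ω
Net reactance X = X_L − X_C = 1661 Ω
Z = j1661 Ω
|Z| = √(0² + 1661²) = 1661 Ω
I = V/|Z| = 52.99 mA
V_C = I·|Z_C| = 0.05299 × 1726 = 91.44 V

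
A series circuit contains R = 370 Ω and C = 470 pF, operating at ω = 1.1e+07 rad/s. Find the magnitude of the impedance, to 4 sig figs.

417.5 Ω

X_C = 1/(ωC) = 193.4 Ω
Z = 370.0 − j193.4 Ω
|Z| = √(370.0² + 193.4²) = 417.5 Ω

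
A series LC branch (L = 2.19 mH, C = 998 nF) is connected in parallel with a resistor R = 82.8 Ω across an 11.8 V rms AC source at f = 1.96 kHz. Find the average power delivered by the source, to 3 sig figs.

1.68 W

ω = 2πf = 12320 rad/s
X_L = ωL = 27.0 Ω
X_C = 1/(ωC) = 81.4 Ω
Branch 1: Z₁ = R = 82.8 Ω
Branch 2 (series LC): Z₂ = j(X_L − X_C) = −j54.4 Ω
Parallel: Z = Z₁Z₂/(Z₁+Z₂), |Z| = 45.5 Ω, ∠Z = -56.7°
I = V/|Z| = 260 mA
P = VI cos φ = 11.8 × 0.260 × cos(-56.7°) = 1.68 W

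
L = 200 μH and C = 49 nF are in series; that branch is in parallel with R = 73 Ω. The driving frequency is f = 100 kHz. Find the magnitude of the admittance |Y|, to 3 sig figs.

17.4 mS

ω = 2πf = 628300 rad/s
X_L = ωL = 126 Ω
X_C = 1/(ωC) = 32.5 Ω
Branch 1: Z₁ = R = 73.0 Ω
Branch 2 (series LC): Z₂ = j(X_L − X_C) = j93.2 Ω
Parallel: Z = Z₁Z₂/(Z₁+Z₂), |Z| = 57.5 Ω, ∠Z = 38.1°
|Y| = 1/|Z| = 17.4 mS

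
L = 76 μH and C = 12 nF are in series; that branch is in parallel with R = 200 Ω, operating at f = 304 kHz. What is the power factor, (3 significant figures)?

0.453

ω = 2πf = 1.91e+06 rad/s
X_L = ωL = 145 Ω
X_C = 1/(ωC) = 43.6 Ω
Branch 1: Z₁ = R = 200 Ω
Branch 2 (series LC): Z₂ = j(X_L − X_C) = j102 Ω
Parallel: Z = Z₁Z₂/(Z₁+Z₂), |Z| = 90.5 Ω, ∠Z = 63.1°
cos φ = cos(63.1°) = 0.453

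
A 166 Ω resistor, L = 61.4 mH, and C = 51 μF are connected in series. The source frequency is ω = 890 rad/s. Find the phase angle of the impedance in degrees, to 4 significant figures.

11.12°

X_L = ωL = 54.65 Ω
X_C = 1/(ωC) = 22.03 Ω
Net reactance X = X_L − X_C = 32.61 Ω
Z = 166.0 + j32.61 Ω
|Z| = √(166.0² + 32.61²) = 169.2 Ω
∠Z = arctan(32.61/166.0) = 11.12°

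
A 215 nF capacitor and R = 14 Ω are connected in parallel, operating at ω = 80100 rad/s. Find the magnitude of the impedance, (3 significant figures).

X_C = 1/(ωC) = 58.1 Ω
Parallel: admittances add. Y = 1/R + jωC
Y = (0.0714 + j0.0172) S
|Y| = 0.0735 S → |Z| = 1/|Y| = 13.6 Ω, ∠Z = −∠Y = -13.6°

13.6 Ω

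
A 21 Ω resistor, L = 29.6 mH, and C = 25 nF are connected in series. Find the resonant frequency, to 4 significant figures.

ω₀ = 1/√(LC) = 1/√(0.0296 × 2.5e-08) = 36760 rad/s
f₀ = ω₀/(2π) = 5.851 kHz

5.851 kHz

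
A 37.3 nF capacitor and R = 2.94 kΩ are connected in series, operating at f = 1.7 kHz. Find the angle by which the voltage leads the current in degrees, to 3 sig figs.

-40.5°

ω = 2πf = 10680 rad/s
X_C = 1/(ωC) = 2510 Ω
Z = 2940 − j2510 Ω
|Z| = √(2940² + 2510²) = 3870 Ω
∠Z = arctan(-2510/2940) = -40.5°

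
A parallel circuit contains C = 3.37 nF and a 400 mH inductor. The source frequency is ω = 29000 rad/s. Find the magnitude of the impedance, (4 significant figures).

86780 Ω

X_L = ωL = 11600 Ω
X_C = 1/(ωC) = 10230 Ω
Parallel: admittances add. Y = 1/(jωL) + jωC
Y = (0 + j1.152e-05) S
|Y| = 1.152e-05 S → |Z| = 1/|Y| = 86780 Ω, ∠Z = −∠Y = -90.00°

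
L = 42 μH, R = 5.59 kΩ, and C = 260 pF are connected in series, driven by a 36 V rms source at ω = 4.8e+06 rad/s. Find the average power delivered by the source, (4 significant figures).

X_L = ωL = 201.6 Ω
X_C = 1/(ωC) = 801.3 Ω
Net reactance X = X_L − X_C = -599.7 Ω
Z = 5590 − j599.7 Ω
|Z| = √(5590² + 599.7²) = 5622 Ω
∠Z = arctan(-599.7/5590) = -6.123°
I = V/|Z| = 6.403 mA
P = VI cos φ = 36 × 0.006403 × cos(-6.123°) = 229.2 mW

229.2 mW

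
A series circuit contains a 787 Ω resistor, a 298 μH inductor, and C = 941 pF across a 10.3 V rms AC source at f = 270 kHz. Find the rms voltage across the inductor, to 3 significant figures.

ω = 2πf = 1.696e+06 rad/s
X_L = ωL = 506 Ω
X_C = 1/(ωC) = 626 Ω
Net reactance X = X_L − X_C = -121 Ω
Z = 787 − j121 Ω
|Z| = √(787² + 121²) = 796 Ω
I = V/|Z| = 12.9 mA
V_L = I·|Z_L| = 0.0129 × 506 = 6.54 V

6.54 V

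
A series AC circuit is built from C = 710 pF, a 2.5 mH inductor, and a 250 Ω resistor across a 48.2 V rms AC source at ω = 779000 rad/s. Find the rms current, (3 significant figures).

X_L = ωL = 1950 Ω
X_C = 1/(ωC) = 1810 Ω
Net reactance X = X_L − X_C = 139 Ω
Z = 250 + j139 Ω
|Z| = √(250² + 139²) = 286 Ω
I = V/|Z| = 48.2/286 = 168 mA

168 mA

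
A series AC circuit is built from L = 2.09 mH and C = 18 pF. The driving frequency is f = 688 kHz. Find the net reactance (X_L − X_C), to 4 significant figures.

-3817 Ω

ω = 2πf = 4.323e+06 rad/s
X_L = ωL = 9035 Ω
X_C = 1/(ωC) = 12850 Ω
X = 9035 − 12850 = -3817 Ω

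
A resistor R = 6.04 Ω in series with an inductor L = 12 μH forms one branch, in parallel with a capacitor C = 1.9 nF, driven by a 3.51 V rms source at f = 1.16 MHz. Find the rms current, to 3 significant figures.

9.09 mA

ω = 2πf = 7.288e+06 rad/s
X_L = ωL = 87.5 Ω
X_C = 1/(ωC) = 72.2 Ω
Branch 1 (R+jX_L): Z₁ = 6.04 + j87.5 Ω, |Z₁| = 87.7 Ω
Branch 2 (−jX_C): Z₂ = −j72.2 Ω
Parallel: Z = Z₁Z₂/(Z₁+Z₂), |Z| = 386 Ω, ∠Z = -72.3°
I = V/|Z| = 3.51/386 = 9.09 mA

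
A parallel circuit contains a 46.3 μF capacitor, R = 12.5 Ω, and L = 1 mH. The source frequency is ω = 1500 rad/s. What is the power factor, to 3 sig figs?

X_L = ωL = 1.50 Ω
X_C = 1/(ωC) = 14.4 Ω
Parallel: admittances add. Y = 1/R + 1/(jωL) + jωC
Y = (0.0800 − j0.597) S
|Y| = 0.603 S → |Z| = 1/|Y| = 1.66 Ω, ∠Z = −∠Y = 82.4°
cos φ = cos(82.4°) = 0.133

0.133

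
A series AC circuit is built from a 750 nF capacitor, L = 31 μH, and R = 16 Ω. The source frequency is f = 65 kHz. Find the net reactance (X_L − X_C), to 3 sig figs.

ω = 2πf = 408400 rad/s
X_L = ωL = 12.7 Ω
X_C = 1/(ωC) = 3.26 Ω
X = 12.7 − 3.26 = 9.40 Ω

9.40 Ω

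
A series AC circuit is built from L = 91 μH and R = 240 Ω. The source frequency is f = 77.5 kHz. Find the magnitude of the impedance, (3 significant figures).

ω = 2πf = 486900 rad/s
X_L = ωL = 44.3 Ω
Z = 240 + j44.3 Ω
|Z| = √(240² + 44.3²) = 244 Ω

244 Ω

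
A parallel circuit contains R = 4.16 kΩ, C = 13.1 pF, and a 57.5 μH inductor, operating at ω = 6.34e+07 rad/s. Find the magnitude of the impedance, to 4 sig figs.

X_L = ωL = 3646 Ω
X_C = 1/(ωC) = 1204 Ω
Parallel: admittances add. Y = 1/R + 1/(jωL) + jωC
Y = (0.0002404 + j0.0005562) S
|Y| = 0.0006060 S → |Z| = 1/|Y| = 1650 Ω, ∠Z = −∠Y = -66.63°

1650 Ω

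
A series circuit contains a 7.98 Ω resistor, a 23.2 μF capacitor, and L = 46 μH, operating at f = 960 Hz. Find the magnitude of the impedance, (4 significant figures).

10.53 Ω

ω = 2πf = 6032 rad/s
X_L = ωL = 0.2775 Ω
X_C = 1/(ωC) = 7.146 Ω
Net reactance X = X_L − X_C = -6.869 Ω
Z = 7.980 − j6.869 Ω
|Z| = √(7.980² + 6.869²) = 10.53 Ω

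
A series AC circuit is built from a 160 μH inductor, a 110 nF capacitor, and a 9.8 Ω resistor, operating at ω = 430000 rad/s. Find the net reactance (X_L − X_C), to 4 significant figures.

X_L = ωL = 68.80 Ω
X_C = 1/(ωC) = 21.14 Ω
X = 68.80 − 21.14 = 47.66 Ω

47.66 Ω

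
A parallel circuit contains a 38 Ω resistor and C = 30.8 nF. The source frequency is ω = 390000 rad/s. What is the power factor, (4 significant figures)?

0.9097

X_C = 1/(ωC) = 83.25 Ω
Parallel: admittances add. Y = 1/R + jωC
Y = (0.02632 + j0.01201) S
|Y| = 0.02893 S → |Z| = 1/|Y| = 34.57 Ω, ∠Z = −∠Y = -24.53°
cos φ = cos(-24.53°) = 0.9097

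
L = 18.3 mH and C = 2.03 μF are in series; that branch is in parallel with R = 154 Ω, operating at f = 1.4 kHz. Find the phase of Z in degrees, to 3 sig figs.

ω = 2πf = 8796 rad/s
X_L = ωL = 161 Ω
X_C = 1/(ωC) = 56.0 Ω
Branch 1: Z₁ = R = 154 Ω
Branch 2 (series LC): Z₂ = j(X_L − X_C) = j105 Ω
Parallel: Z = Z₁Z₂/(Z₁+Z₂), |Z| = 86.7 Ω, ∠Z = 55.7°

55.7°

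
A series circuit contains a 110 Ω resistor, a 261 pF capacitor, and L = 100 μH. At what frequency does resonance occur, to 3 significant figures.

ω₀ = 1/√(LC) = 1/√(0.0001 × 2.61e-10) = 6.19e+06 rad/s
f₀ = ω₀/(2π) = 985 kHz

985 kHz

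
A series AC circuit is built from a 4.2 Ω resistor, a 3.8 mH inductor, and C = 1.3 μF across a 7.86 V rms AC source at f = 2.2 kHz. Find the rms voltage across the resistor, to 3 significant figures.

6.31 V

ω = 2πf = 13820 rad/s
X_L = ωL = 52.5 Ω
X_C = 1/(ωC) = 55.6 Ω
Net reactance X = X_L − X_C = -3.12 Ω
Z = 4.20 − j3.12 Ω
|Z| = √(4.20² + 3.12²) = 5.23 Ω
I = V/|Z| = 1.50 A
V_R = I·|Z_R| = 1.50 × 4.20 = 6.31 V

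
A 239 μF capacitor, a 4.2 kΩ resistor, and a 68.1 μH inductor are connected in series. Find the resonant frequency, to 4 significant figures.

ω₀ = 1/√(LC) = 1/√(6.81e-05 × 0.000239) = 7838 rad/s
f₀ = ω₀/(2π) = 1.248 kHz

1.248 kHz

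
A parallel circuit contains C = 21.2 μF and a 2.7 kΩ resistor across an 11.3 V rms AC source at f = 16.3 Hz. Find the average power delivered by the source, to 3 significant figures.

ω = 2πf = 102.4 rad/s
X_C = 1/(ωC) = 461 Ω
Parallel: admittances add. Y = 1/R + jωC
Y = (0.000370 + j0.00217) S
|Y| = 0.00220 S → |Z| = 1/|Y| = 454 Ω, ∠Z = −∠Y = -80.3°
I = V/|Z| = 24.9 mA
P = VI cos φ = 11.3 × 0.0249 × cos(-80.3°) = 47.3 mW

47.3 mW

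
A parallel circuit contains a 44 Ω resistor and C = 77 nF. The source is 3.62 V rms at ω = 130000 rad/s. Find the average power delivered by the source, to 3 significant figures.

X_C = 1/(ωC) = 99.9 Ω
Parallel: admittances add. Y = 1/R + jωC
Y = (0.0227 + j0.0100) S
|Y| = 0.0248 S → |Z| = 1/|Y| = 40.3 Ω, ∠Z = −∠Y = -23.8°
I = V/|Z| = 89.9 mA
P = VI cos φ = 3.62 × 0.0899 × cos(-23.8°) = 298 mW

298 mW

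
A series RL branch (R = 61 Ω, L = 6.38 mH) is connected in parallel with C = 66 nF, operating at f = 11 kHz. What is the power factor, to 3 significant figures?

0.131

ω = 2πf = 69120 rad/s
X_L = ωL = 441 Ω
X_C = 1/(ωC) = 219 Ω
Branch 1 (R+jX_L): Z₁ = 61.0 + j441 Ω, |Z₁| = 445 Ω
Branch 2 (−jX_C): Z₂ = −j219 Ω
Parallel: Z = Z₁Z₂/(Z₁+Z₂), |Z| = 424 Ω, ∠Z = -82.5°
cos φ = cos(-82.5°) = 0.131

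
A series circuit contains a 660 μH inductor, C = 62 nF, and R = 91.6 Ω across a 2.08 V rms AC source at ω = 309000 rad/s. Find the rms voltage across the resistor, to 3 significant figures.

1.07 V

X_L = ωL = 204 Ω
X_C = 1/(ωC) = 52.2 Ω
Net reactance X = X_L − X_C = 152 Ω
Z = 91.6 + j152 Ω
|Z| = √(91.6² + 152²) = 177 Ω
I = V/|Z| = 11.7 mA
V_R = I·|Z_R| = 0.0117 × 91.6 = 1.07 V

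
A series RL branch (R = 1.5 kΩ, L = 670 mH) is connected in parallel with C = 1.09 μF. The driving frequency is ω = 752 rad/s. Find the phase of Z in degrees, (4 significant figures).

X_L = ωL = 503.8 Ω
X_C = 1/(ωC) = 1220 Ω
Branch 1 (R+jX_L): Z₁ = 1500 + j503.8 Ω, |Z₁| = 1582 Ω
Branch 2 (−jX_C): Z₂ = −j1220 Ω
Parallel: Z = Z₁Z₂/(Z₁+Z₂), |Z| = 1161 Ω, ∠Z = -45.91°

-45.91°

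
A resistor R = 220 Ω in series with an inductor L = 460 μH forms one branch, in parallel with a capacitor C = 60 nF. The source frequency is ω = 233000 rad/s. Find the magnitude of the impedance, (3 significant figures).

X_L = ωL = 107 Ω
X_C = 1/(ωC) = 71.5 Ω
Branch 1 (R+jX_L): Z₁ = 220 + j107 Ω, |Z₁| = 245 Ω
Branch 2 (−jX_C): Z₂ = −j71.5 Ω
Parallel: Z = Z₁Z₂/(Z₁+Z₂), |Z| = 78.5 Ω, ∠Z = -73.2°

78.5 Ω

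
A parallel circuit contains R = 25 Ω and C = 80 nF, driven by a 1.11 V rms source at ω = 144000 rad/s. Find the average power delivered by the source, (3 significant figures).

49.3 mW

X_C = 1/(ωC) = 86.8 Ω
Parallel: admittances add. Y = 1/R + jωC
Y = (0.0400 + j0.0115) S
|Y| = 0.0416 S → |Z| = 1/|Y| = 24.0 Ω, ∠Z = −∠Y = -16.1°
I = V/|Z| = 46.2 mA
P = VI cos φ = 1.11 × 0.0462 × cos(-16.1°) = 49.3 mW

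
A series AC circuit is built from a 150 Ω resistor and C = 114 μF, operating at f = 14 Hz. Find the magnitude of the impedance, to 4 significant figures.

ω = 2πf = 87.96 rad/s
X_C = 1/(ωC) = 99.72 Ω
Z = 150.0 − j99.72 Ω
|Z| = √(150.0² + 99.72²) = 180.1 Ω

180.1 Ω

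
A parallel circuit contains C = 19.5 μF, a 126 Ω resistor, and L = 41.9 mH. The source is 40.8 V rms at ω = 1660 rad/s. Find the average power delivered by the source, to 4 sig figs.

13.21 W

X_L = ωL = 69.55 Ω
X_C = 1/(ωC) = 30.89 Ω
Parallel: admittances add. Y = 1/R + 1/(jωL) + jωC
Y = (0.007937 + j0.01799) S
|Y| = 0.01967 S → |Z| = 1/|Y| = 50.85 Ω, ∠Z = −∠Y = -66.20°
I = V/|Z| = 802.3 mA
P = VI cos φ = 40.8 × 0.8023 × cos(-66.20°) = 13.21 W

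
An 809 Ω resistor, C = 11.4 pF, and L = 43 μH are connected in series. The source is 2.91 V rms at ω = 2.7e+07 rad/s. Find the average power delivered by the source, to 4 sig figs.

X_L = ωL = 1161 Ω
X_C = 1/(ωC) = 3249 Ω
Net reactance X = X_L − X_C = -2088 Ω
Z = 809.0 − j2088 Ω
|Z| = √(809.0² + 2088²) = 2239 Ω
∠Z = arctan(-2088/809.0) = -68.82°
I = V/|Z| = 1.300 mA
P = VI cos φ = 2.91 × 0.001300 × cos(-68.82°) = 1.366 mW

1.366 mW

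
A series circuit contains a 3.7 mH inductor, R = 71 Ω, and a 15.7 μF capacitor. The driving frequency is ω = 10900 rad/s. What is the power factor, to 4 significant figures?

0.8995

X_L = ωL = 40.33 Ω
X_C = 1/(ωC) = 5.844 Ω
Net reactance X = X_L − X_C = 34.49 Ω
Z = 71.00 + j34.49 Ω
|Z| = √(71.00² + 34.49²) = 78.93 Ω
∠Z = arctan(34.49/71.00) = 25.91°
cos φ = cos(25.91°) = 0.8995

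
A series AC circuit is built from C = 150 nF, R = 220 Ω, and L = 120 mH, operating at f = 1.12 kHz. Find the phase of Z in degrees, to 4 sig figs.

ω = 2πf = 7037 rad/s
X_L = ωL = 844.5 Ω
X_C = 1/(ωC) = 947.4 Ω
Net reactance X = X_L − X_C = -102.9 Ω
Z = 220.0 − j102.9 Ω
|Z| = √(220.0² + 102.9²) = 242.9 Ω
∠Z = arctan(-102.9/220.0) = -25.06°

-25.06°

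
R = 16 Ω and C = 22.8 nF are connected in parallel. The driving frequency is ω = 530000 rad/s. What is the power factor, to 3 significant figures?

X_C = 1/(ωC) = 82.8 Ω
Parallel: admittances add. Y = 1/R + jωC
Y = (0.0625 + j0.0121) S
|Y| = 0.0637 S → |Z| = 1/|Y| = 15.7 Ω, ∠Z = −∠Y = -10.9°
cos φ = cos(-10.9°) = 0.982

0.982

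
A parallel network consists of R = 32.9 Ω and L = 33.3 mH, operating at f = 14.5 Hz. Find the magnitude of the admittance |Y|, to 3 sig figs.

331 mS

ω = 2πf = 91.11 rad/s
X_L = ωL = 3.03 Ω
Parallel: admittances add. Y = 1/R + 1/(jωL)
Y = (0.0304 − j0.330) S
|Y| = 0.331 S → |Z| = 1/|Y| = 3.02 Ω, ∠Z = −∠Y = 84.7°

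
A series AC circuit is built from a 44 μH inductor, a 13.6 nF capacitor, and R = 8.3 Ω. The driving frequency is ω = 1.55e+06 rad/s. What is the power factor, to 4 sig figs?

0.3712

X_L = ωL = 68.20 Ω
X_C = 1/(ωC) = 47.44 Ω
Net reactance X = X_L − X_C = 20.76 Ω
Z = 8.300 + j20.76 Ω
|Z| = √(8.300² + 20.76²) = 22.36 Ω
∠Z = arctan(20.76/8.300) = 68.21°
cos φ = cos(68.21°) = 0.3712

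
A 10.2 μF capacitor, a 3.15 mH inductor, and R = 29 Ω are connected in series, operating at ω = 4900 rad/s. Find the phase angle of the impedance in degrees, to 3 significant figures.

-8.96°

X_L = ωL = 15.4 Ω
X_C = 1/(ωC) = 20.0 Ω
Net reactance X = X_L − X_C = -4.57 Ω
Z = 29.0 − j4.57 Ω
|Z| = √(29.0² + 4.57²) = 29.4 Ω
∠Z = arctan(-4.57/29.0) = -8.96°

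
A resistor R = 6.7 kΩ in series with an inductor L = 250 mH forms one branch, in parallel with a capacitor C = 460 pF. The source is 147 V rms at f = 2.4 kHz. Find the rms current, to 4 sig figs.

ω = 2πf = 15080 rad/s
X_L = ωL = 3770 Ω
X_C = 1/(ωC) = 144200 Ω
Branch 1 (R+jX_L): Z₁ = 6700 + j3770 Ω, |Z₁| = 7688 Ω
Branch 2 (−jX_C): Z₂ = −j144200 Ω
Parallel: Z = Z₁Z₂/(Z₁+Z₂), |Z| = 7885 Ω, ∠Z = 26.63°
I = V/|Z| = 147/7885 = 18.64 mA

18.64 mA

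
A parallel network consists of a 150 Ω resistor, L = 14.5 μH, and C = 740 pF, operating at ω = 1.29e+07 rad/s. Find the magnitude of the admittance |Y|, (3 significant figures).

X_L = ωL = 187 Ω
X_C = 1/(ωC) = 105 Ω
Parallel: admittances add. Y = 1/R + 1/(jωL) + jωC
Y = (0.00667 + j0.00420) S
|Y| = 0.00788 S → |Z| = 1/|Y| = 127 Ω, ∠Z = −∠Y = -32.2°

7.88 mS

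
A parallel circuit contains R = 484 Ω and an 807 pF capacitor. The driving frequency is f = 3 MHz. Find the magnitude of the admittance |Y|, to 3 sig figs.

ω = 2πf = 1.885e+07 rad/s
X_C = 1/(ωC) = 65.7 Ω
Parallel: admittances add. Y = 1/R + jωC
Y = (0.00207 + j0.0152) S
|Y| = 0.0154 S → |Z| = 1/|Y| = 65.1 Ω, ∠Z = −∠Y = -82.3°

15.4 mS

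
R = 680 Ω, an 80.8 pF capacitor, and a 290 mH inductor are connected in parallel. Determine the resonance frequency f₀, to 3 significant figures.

32.9 kHz

ω₀ = 1/√(LC) = 1/√(0.29 × 8.08e-11) = 206600 rad/s
f₀ = ω₀/(2π) = 32.9 kHz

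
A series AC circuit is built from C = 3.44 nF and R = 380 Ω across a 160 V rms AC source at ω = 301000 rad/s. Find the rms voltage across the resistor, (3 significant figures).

58.6 V

X_C = 1/(ωC) = 966 Ω
Z = 380 − j966 Ω
|Z| = √(380² + 966²) = 1040 Ω
I = V/|Z| = 154 mA
V_R = I·|Z_R| = 0.154 × 380 = 58.6 V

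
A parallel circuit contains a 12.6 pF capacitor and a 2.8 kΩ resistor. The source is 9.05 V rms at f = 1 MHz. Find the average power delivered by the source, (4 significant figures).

ω = 2πf = 6.283e+06 rad/s
X_C = 1/(ωC) = 12630 Ω
Parallel: admittances add. Y = 1/R + jωC
Y = (0.0003571 + j7.917e-05) S
|Y| = 0.0003658 S → |Z| = 1/|Y| = 2734 Ω, ∠Z = −∠Y = -12.50°
I = V/|Z| = 3.311 mA
P = VI cos φ = 9.05 × 0.003311 × cos(-12.50°) = 29.25 mW

29.25 mW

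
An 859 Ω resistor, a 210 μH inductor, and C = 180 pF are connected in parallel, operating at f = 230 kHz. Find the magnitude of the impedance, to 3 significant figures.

ω = 2πf = 1.445e+06 rad/s
X_L = ωL = 303 Ω
X_C = 1/(ωC) = 3840 Ω
Parallel: admittances add. Y = 1/R + 1/(jωL) + jωC
Y = (0.00116 − j0.00304) S
|Y| = 0.00325 S → |Z| = 1/|Y| = 308 Ω, ∠Z = −∠Y = 69.0°

308 Ω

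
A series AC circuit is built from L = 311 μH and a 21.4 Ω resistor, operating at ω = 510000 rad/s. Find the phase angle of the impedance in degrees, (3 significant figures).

X_L = ωL = 159 Ω
Z = 21.4 + j159 Ω
|Z| = √(21.4² + 159²) = 160 Ω
∠Z = arctan(159/21.4) = 82.3°

82.3°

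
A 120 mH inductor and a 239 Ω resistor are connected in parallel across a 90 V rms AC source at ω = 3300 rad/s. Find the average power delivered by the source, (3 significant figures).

X_L = ωL = 396 Ω
Parallel: admittances add. Y = 1/R + 1/(jωL)
Y = (0.00418 − j0.00253) S
|Y| = 0.00489 S → |Z| = 1/|Y| = 205 Ω, ∠Z = −∠Y = 31.1°
I = V/|Z| = 440 mA
P = VI cos φ = 90 × 0.440 × cos(31.1°) = 33.9 W

33.9 W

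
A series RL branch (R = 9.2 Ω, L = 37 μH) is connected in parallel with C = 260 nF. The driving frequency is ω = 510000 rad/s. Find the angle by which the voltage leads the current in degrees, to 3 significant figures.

-76.9°

X_L = ωL = 18.9 Ω
X_C = 1/(ωC) = 7.54 Ω
Branch 1 (R+jX_L): Z₁ = 9.20 + j18.9 Ω, |Z₁| = 21.0 Ω
Branch 2 (−jX_C): Z₂ = −j7.54 Ω
Parallel: Z = Z₁Z₂/(Z₁+Z₂), |Z| = 10.8 Ω, ∠Z = -76.9°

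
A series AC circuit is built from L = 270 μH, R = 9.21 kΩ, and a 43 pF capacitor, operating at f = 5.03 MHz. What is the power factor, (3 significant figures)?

0.763

ω = 2πf = 3.16e+07 rad/s
X_L = ωL = 8530 Ω
X_C = 1/(ωC) = 736 Ω
Net reactance X = X_L − X_C = 7800 Ω
Z = 9210 + j7800 Ω
|Z| = √(9210² + 7800²) = 12100 Ω
∠Z = arctan(7800/9210) = 40.3°
cos φ = cos(40.3°) = 0.763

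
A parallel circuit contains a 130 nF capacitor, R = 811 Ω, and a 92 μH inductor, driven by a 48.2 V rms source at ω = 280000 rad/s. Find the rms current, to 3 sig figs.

X_L = ωL = 25.8 Ω
X_C = 1/(ωC) = 27.5 Ω
Parallel: admittances add. Y = 1/R + 1/(jωL) + jωC
Y = (0.00123 − j0.00242) S
|Y| = 0.00272 S → |Z| = 1/|Y| = 368 Ω, ∠Z = −∠Y = 63.0°
I = V/|Z| = 48.2/368 = 131 mA

131 mA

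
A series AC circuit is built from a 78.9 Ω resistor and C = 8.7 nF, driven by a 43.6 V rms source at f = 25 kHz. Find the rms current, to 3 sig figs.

59.2 mA

ω = 2πf = 157100 rad/s
X_C = 1/(ωC) = 732 Ω
Z = 78.9 − j732 Ω
|Z| = √(78.9² + 732²) = 736 Ω
I = V/|Z| = 43.6/736 = 59.2 mA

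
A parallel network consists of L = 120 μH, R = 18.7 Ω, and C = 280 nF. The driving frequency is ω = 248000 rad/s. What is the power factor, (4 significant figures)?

X_L = ωL = 29.76 Ω
X_C = 1/(ωC) = 14.40 Ω
Parallel: admittances add. Y = 1/R + 1/(jωL) + jωC
Y = (0.05348 + j0.03584) S
|Y| = 0.06437 S → |Z| = 1/|Y| = 15.53 Ω, ∠Z = −∠Y = -33.83°
cos φ = cos(-33.83°) = 0.8307

0.8307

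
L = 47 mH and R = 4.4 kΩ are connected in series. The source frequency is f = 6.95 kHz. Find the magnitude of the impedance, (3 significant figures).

4860 Ω

ω = 2πf = 43670 rad/s
X_L = ωL = 2050 Ω
Z = 4400 + j2050 Ω
|Z| = √(4400² + 2050²) = 4860 Ω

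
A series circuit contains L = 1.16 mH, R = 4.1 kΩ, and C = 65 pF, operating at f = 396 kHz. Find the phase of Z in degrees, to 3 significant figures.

-38.8°

ω = 2πf = 2.488e+06 rad/s
X_L = ωL = 2890 Ω
X_C = 1/(ωC) = 6180 Ω
Net reactance X = X_L − X_C = -3300 Ω
Z = 4100 − j3300 Ω
|Z| = √(4100² + 3300²) = 5260 Ω
∠Z = arctan(-3300/4100) = -38.8°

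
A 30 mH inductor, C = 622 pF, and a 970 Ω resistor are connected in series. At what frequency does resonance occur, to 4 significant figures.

ω₀ = 1/√(LC) = 1/√(0.03 × 6.22e-10) = 231500 rad/s
f₀ = ω₀/(2π) = 36.84 kHz

36.84 kHz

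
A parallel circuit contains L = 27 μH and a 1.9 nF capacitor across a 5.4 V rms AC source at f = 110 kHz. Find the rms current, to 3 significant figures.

282 mA

ω = 2πf = 691200 rad/s
X_L = ωL = 18.7 Ω
X_C = 1/(ωC) = 762 Ω
Parallel: admittances add. Y = 1/(jωL) + jωC
Y = (0 − j0.0523) S
|Y| = 0.0523 S → |Z| = 1/|Y| = 19.1 Ω, ∠Z = −∠Y = 90.0°
I = V/|Z| = 5.4/19.1 = 282 mA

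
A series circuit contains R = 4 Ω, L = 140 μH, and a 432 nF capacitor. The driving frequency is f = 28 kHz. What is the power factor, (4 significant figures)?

0.3292

ω = 2πf = 175900 rad/s
X_L = ωL = 24.63 Ω
X_C = 1/(ωC) = 13.16 Ω
Net reactance X = X_L − X_C = 11.47 Ω
Z = 4.000 + j11.47 Ω
|Z| = √(4.000² + 11.47²) = 12.15 Ω
∠Z = arctan(11.47/4.000) = 70.78°
cos φ = cos(70.78°) = 0.3292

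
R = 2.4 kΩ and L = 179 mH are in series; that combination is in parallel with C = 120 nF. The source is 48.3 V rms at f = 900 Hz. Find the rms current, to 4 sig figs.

30.75 mA

ω = 2πf = 5655 rad/s
X_L = ωL = 1012 Ω
X_C = 1/(ωC) = 1474 Ω
Branch 1 (R+jX_L): Z₁ = 2400 + j1012 Ω, |Z₁| = 2605 Ω
Branch 2 (−jX_C): Z₂ = −j1474 Ω
Parallel: Z = Z₁Z₂/(Z₁+Z₂), |Z| = 1571 Ω, ∠Z = -56.25°
I = V/|Z| = 48.3/1571 = 30.75 mA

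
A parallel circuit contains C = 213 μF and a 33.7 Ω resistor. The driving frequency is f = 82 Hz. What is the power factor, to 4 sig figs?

ω = 2πf = 515.2 rad/s
X_C = 1/(ωC) = 9.112 Ω
Parallel: admittances add. Y = 1/R + jωC
Y = (0.02967 + j0.1097) S
|Y| = 0.1137 S → |Z| = 1/|Y| = 8.796 Ω, ∠Z = −∠Y = -74.87°
cos φ = cos(-74.87°) = 0.2610

0.2610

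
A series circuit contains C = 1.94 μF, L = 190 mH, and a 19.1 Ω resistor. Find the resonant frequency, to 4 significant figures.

262.1 Hz

ω₀ = 1/√(LC) = 1/√(0.19 × 1.94e-06) = 1647 rad/s
f₀ = ω₀/(2π) = 262.1 Hz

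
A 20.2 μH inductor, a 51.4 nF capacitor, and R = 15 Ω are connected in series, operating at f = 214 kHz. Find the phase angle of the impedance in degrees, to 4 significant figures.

40.24°

ω = 2πf = 1.345e+06 rad/s
X_L = ωL = 27.16 Ω
X_C = 1/(ωC) = 14.47 Ω
Net reactance X = X_L − X_C = 12.69 Ω
Z = 15.00 + j12.69 Ω
|Z| = √(15.00² + 12.69²) = 19.65 Ω
∠Z = arctan(12.69/15.00) = 40.24°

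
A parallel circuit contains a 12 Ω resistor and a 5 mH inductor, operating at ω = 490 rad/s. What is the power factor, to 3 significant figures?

X_L = ωL = 2.45 Ω
Parallel: admittances add. Y = 1/R + 1/(jωL)
Y = (0.0833 − j0.408) S
|Y| = 0.417 S → |Z| = 1/|Y| = 2.40 Ω, ∠Z = −∠Y = 78.5°
cos φ = cos(78.5°) = 0.200

0.200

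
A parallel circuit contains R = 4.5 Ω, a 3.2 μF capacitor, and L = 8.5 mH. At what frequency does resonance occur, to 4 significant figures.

ω₀ = 1/√(LC) = 1/√(0.0085 × 3.2e-06) = 6063 rad/s
f₀ = ω₀/(2π) = 965.0 Hz

965.0 Hz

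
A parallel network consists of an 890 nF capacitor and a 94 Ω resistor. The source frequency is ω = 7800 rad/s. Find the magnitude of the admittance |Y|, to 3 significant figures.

12.7 mS

X_C = 1/(ωC) = 144 Ω
Parallel: admittances add. Y = 1/R + jωC
Y = (0.0106 + j0.00694) S
|Y| = 0.0127 S → |Z| = 1/|Y| = 78.7 Ω, ∠Z = −∠Y = -33.1°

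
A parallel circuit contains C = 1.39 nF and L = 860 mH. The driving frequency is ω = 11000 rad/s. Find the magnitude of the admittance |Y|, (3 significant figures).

90.4 μS

X_L = ωL = 9460 Ω
X_C = 1/(ωC) = 65400 Ω
Parallel: admittances add. Y = 1/(jωL) + jωC
Y = (0 − j9.04e-05) S
|Y| = 9.04e-05 S → |Z| = 1/|Y| = 11100 Ω, ∠Z = −∠Y = 90.0°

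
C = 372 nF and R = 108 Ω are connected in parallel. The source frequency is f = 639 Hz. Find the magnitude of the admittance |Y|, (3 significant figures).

ω = 2πf = 4015 rad/s
X_C = 1/(ωC) = 670 Ω
Parallel: admittances add. Y = 1/R + jωC
Y = (0.00926 + j0.00149) S
|Y| = 0.00938 S → |Z| = 1/|Y| = 107 Ω, ∠Z = −∠Y = -9.16°

9.38 mS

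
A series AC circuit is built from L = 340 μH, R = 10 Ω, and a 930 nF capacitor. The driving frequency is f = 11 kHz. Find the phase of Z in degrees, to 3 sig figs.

38.5°

ω = 2πf = 69120 rad/s
X_L = ωL = 23.5 Ω
X_C = 1/(ωC) = 15.6 Ω
Net reactance X = X_L − X_C = 7.94 Ω
Z = 10.0 + j7.94 Ω
|Z| = √(10.0² + 7.94²) = 12.8 Ω
∠Z = arctan(7.94/10.0) = 38.5°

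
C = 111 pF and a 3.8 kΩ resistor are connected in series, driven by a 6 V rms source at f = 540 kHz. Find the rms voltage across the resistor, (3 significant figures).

4.92 V

ω = 2πf = 3.393e+06 rad/s
X_C = 1/(ωC) = 2660 Ω
Z = 3800 − j2660 Ω
|Z| = √(3800² + 2660²) = 4640 Ω
I = V/|Z| = 1.29 mA
V_R = I·|Z_R| = 0.00129 × 3800 = 4.92 V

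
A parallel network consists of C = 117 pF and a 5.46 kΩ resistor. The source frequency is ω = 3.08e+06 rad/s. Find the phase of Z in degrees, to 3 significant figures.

X_C = 1/(ωC) = 2780 Ω
Parallel: admittances add. Y = 1/R + jωC
Y = (0.000183 + j0.000360) S
|Y| = 0.000404 S → |Z| = 1/|Y| = 2470 Ω, ∠Z = −∠Y = -63.1°

-63.1°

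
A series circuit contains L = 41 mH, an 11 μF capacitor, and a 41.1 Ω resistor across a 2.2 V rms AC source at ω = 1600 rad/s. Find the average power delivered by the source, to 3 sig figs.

X_L = ωL = 65.6 Ω
X_C = 1/(ωC) = 56.8 Ω
Net reactance X = X_L − X_C = 8.78 Ω
Z = 41.1 + j8.78 Ω
|Z| = √(41.1² + 8.78²) = 42.0 Ω
∠Z = arctan(8.78/41.1) = 12.1°
I = V/|Z| = 52.3 mA
P = VI cos φ = 2.2 × 0.0523 × cos(12.1°) = 113 mW

113 mW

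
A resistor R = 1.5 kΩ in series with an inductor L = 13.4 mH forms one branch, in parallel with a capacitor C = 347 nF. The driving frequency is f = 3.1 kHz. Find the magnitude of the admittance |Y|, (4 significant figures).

6.678 mS

ω = 2πf = 19480 rad/s
X_L = ωL = 261.0 Ω
X_C = 1/(ωC) = 148.0 Ω
Branch 1 (R+jX_L): Z₁ = 1500 + j261.0 Ω, |Z₁| = 1523 Ω
Branch 2 (−jX_C): Z₂ = −j148.0 Ω
Parallel: Z = Z₁Z₂/(Z₁+Z₂), |Z| = 149.8 Ω, ∠Z = -84.44°
|Y| = 1/|Z| = 6.678 mS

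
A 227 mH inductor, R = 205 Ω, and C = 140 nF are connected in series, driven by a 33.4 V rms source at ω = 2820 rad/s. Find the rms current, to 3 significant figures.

X_L = ωL = 640 Ω
X_C = 1/(ωC) = 2530 Ω
Net reactance X = X_L − X_C = -1890 Ω
Z = 205 − j1890 Ω
|Z| = √(205² + 1890²) = 1900 Ω
I = V/|Z| = 33.4/1900 = 17.5 mA

17.5 mA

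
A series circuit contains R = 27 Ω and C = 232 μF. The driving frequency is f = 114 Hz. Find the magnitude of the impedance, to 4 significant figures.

27.66 Ω

ω = 2πf = 716.3 rad/s
X_C = 1/(ωC) = 6.018 Ω
Z = 27.00 − j6.018 Ω
|Z| = √(27.00² + 6.018²) = 27.66 Ω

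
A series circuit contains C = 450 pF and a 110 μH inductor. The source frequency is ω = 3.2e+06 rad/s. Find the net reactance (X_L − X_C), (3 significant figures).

X_L = ωL = 352 Ω
X_C = 1/(ωC) = 694 Ω
X = 352 − 694 = -342 Ω

-342 Ω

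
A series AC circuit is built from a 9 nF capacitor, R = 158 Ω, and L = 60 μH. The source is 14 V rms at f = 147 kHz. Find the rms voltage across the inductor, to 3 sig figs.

4.54 V

ω = 2πf = 923600 rad/s
X_L = ωL = 55.4 Ω
X_C = 1/(ωC) = 120 Ω
Net reactance X = X_L − X_C = -64.9 Ω
Z = 158 − j64.9 Ω
|Z| = √(158² + 64.9²) = 171 Ω
I = V/|Z| = 82.0 mA
V_L = I·|Z_L| = 0.0820 × 55.4 = 4.54 V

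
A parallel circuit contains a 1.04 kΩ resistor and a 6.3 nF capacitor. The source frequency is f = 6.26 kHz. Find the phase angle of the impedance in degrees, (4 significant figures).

-14.45°

ω = 2πf = 39330 rad/s
X_C = 1/(ωC) = 4036 Ω
Parallel: admittances add. Y = 1/R + jωC
Y = (0.0009615 + j0.0002478) S
|Y| = 0.0009930 S → |Z| = 1/|Y| = 1007 Ω, ∠Z = −∠Y = -14.45°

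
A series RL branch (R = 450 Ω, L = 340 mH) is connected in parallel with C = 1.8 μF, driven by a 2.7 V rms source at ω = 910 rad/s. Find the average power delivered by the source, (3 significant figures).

11.0 mW

X_L = ωL = 309 Ω
X_C = 1/(ωC) = 611 Ω
Branch 1 (R+jX_L): Z₁ = 450 + j309 Ω, |Z₁| = 546 Ω
Branch 2 (−jX_C): Z₂ = −j611 Ω
Parallel: Z = Z₁Z₂/(Z₁+Z₂), |Z| = 616 Ω, ∠Z = -21.7°
I = V/|Z| = 4.38 mA
P = VI cos φ = 2.7 × 0.00438 × cos(-21.7°) = 11.0 mW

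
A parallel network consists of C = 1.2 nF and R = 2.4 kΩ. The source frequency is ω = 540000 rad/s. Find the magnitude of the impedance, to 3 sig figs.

X_C = 1/(ωC) = 1540 Ω
Parallel: admittances add. Y = 1/R + jωC
Y = (0.000417 + j0.000648) S
|Y| = 0.000770 S → |Z| = 1/|Y| = 1300 Ω, ∠Z = −∠Y = -57.3°

1300 Ω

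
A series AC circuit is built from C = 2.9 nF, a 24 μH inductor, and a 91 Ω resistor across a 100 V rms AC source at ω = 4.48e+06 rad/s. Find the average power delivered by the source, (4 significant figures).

X_L = ωL = 107.5 Ω
X_C = 1/(ωC) = 76.97 Ω
Net reactance X = X_L − X_C = 30.55 Ω
Z = 91.00 + j30.55 Ω
|Z| = √(91.00² + 30.55²) = 95.99 Ω
∠Z = arctan(30.55/91.00) = 18.56°
I = V/|Z| = 1.042 A
P = VI cos φ = 100 × 1.042 × cos(18.56°) = 98.76 W

98.76 W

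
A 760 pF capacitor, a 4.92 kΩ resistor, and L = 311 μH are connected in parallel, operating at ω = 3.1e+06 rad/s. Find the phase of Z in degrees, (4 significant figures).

X_L = ωL = 964.1 Ω
X_C = 1/(ωC) = 424.4 Ω
Parallel: admittances add. Y = 1/R + 1/(jωL) + jωC
Y = (0.0002033 + j0.001319) S
|Y| = 0.001334 S → |Z| = 1/|Y| = 749.4 Ω, ∠Z = −∠Y = -81.24°

-81.24°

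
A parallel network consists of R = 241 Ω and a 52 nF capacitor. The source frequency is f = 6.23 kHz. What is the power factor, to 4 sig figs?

0.8978

ω = 2πf = 39140 rad/s
X_C = 1/(ωC) = 491.3 Ω
Parallel: admittances add. Y = 1/R + jωC
Y = (0.004149 + j0.002036) S
|Y| = 0.004622 S → |Z| = 1/|Y| = 216.4 Ω, ∠Z = −∠Y = -26.13°
cos φ = cos(-26.13°) = 0.8978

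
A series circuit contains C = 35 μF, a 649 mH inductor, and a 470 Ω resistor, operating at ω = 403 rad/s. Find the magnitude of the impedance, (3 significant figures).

X_L = ωL = 262 Ω
X_C = 1/(ωC) = 70.9 Ω
Net reactance X = X_L − X_C = 191 Ω
Z = 470 + j191 Ω
|Z| = √(470² + 191²) = 507 Ω

507 Ω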